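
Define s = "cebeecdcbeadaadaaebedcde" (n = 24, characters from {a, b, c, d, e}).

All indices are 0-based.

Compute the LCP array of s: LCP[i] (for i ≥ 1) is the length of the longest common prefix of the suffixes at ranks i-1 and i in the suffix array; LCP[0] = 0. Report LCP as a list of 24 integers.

[0, 2, 1, 4, 1, 0, 2, 2, 0, 1, 2, 1, 0, 3, 1, 2, 1, 0, 1, 1, 3, 1, 1, 1]

rank→(start, suffix):
  0 → (12, 'aadaaebedcde')
  1 → (15, 'aaebedcde')
  2 → (10, 'adaadaaebedcde')
  3 → (13, 'adaaebedcde')
  4 → (16, 'aebedcde')
  5 → (8, 'beadaadaaebedcde')
  6 → (18, 'bedcde')
  7 → (2, 'beecdcbeadaadaaebedcde')
  8 → (7, 'cbeadaadaaebedcde')
  9 → (5, 'cdcbeadaadaaebedcde')
  10 → (21, 'cde')
  11 → (0, 'cebeecdcbeadaadaaebedcde')
  12 → (11, 'daadaaebedcde')
  13 → (14, 'daaebedcde')
  14 → (6, 'dcbeadaadaaebedcde')
  15 → (20, 'dcde')
  16 → (22, 'de')
  17 → (23, 'e')
  18 → (9, 'eadaadaaebedcde')
  19 → (17, 'ebedcde')
  20 → (1, 'ebeecdcbeadaadaaebedcde')
  21 → (4, 'ecdcbeadaadaaebedcde')
  22 → (19, 'edcde')
  23 → (3, 'eecdcbeadaadaaebedcde')

SA = [12, 15, 10, 13, 16, 8, 18, 2, 7, 5, 21, 0, 11, 14, 6, 20, 22, 23, 9, 17, 1, 4, 19, 3]
i: (SA[i-1],SA[i]) lcp shared
  1: (12,15) 2 'aa'
  2: (15,10) 1 'a'
  3: (10,13) 4 'adaa'
  4: (13,16) 1 'a'
  5: (16,8) 0 ''
  6: (8,18) 2 'be'
  7: (18,2) 2 'be'
  8: (2,7) 0 ''
  9: (7,5) 1 'c'
  10: (5,21) 2 'cd'
  11: (21,0) 1 'c'
  12: (0,11) 0 ''
  13: (11,14) 3 'daa'
  14: (14,6) 1 'd'
  15: (6,20) 2 'dc'
  16: (20,22) 1 'd'
  17: (22,23) 0 ''
  18: (23,9) 1 'e'
  19: (9,17) 1 'e'
  20: (17,1) 3 'ebe'
  21: (1,4) 1 'e'
  22: (4,19) 1 'e'
  23: (19,3) 1 'e'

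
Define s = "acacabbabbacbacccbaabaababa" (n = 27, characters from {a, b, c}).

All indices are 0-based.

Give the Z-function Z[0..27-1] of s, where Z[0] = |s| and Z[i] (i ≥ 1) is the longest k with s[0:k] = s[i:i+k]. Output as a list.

Z[0]=27
i=1: outside box; Z[1]=0
i=2: outside box; Z[2]=3 extend→box=[2,5)
i=3: min(r-i=2, Z[1]=0)=0; Z[3]=0
i=4: min(r-i=1, Z[2]=3)=1; Z[4]=1
i=5: outside box; Z[5]=0
i=6: outside box; Z[6]=0
i=7: outside box; Z[7]=1 extend→box=[7,8)
i=8: outside box; Z[8]=0
i=9: outside box; Z[9]=0
i=10: outside box; Z[10]=2 extend→box=[10,12)
i=11: min(r-i=1, Z[1]=0)=0; Z[11]=0
i=12: outside box; Z[12]=0
i=13: outside box; Z[13]=2 extend→box=[13,15)
i=14: min(r-i=1, Z[1]=0)=0; Z[14]=0
i=15: outside box; Z[15]=0
i=16: outside box; Z[16]=0
i=17: outside box; Z[17]=0
i=18: outside box; Z[18]=1 extend→box=[18,19)
i=19: outside box; Z[19]=1 extend→box=[19,20)
i=20: outside box; Z[20]=0
i=21: outside box; Z[21]=1 extend→box=[21,22)
i=22: outside box; Z[22]=1 extend→box=[22,23)
i=23: outside box; Z[23]=0
i=24: outside box; Z[24]=1 extend→box=[24,25)
i=25: outside box; Z[25]=0
i=26: outside box; Z[26]=1 extend→box=[26,27)

[27, 0, 3, 0, 1, 0, 0, 1, 0, 0, 2, 0, 0, 2, 0, 0, 0, 0, 1, 1, 0, 1, 1, 0, 1, 0, 1]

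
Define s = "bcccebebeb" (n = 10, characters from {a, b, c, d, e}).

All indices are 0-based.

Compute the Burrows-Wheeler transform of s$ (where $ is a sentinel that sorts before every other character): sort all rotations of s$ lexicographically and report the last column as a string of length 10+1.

be$eebccbbc

rank  rotation     last
    0  $bcccebebeb  b
    1  b$bcccebebe  e
    2  bcccebebeb$  $
    3  beb$bcccebe  e
    4  bebeb$bccce  e
    5  cccebebeb$b  b
    6  ccebebeb$bc  c
    7  cebebeb$bcc  c
    8  eb$bcccebeb  b
    9  ebeb$bccceb  b
   10  ebebeb$bccc  c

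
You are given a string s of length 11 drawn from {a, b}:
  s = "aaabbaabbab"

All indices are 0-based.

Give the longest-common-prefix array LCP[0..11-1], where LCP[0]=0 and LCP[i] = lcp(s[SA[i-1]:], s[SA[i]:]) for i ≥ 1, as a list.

[0, 2, 5, 1, 2, 4, 0, 1, 2, 1, 3]

rank→(start, suffix):
  0 → (0, 'aaabbaabbab')
  1 → (1, 'aabbaabbab')
  2 → (5, 'aabbab')
  3 → (9, 'ab')
  4 → (2, 'abbaabbab')
  5 → (6, 'abbab')
  6 → (10, 'b')
  7 → (4, 'baabbab')
  8 → (8, 'bab')
  9 → (3, 'bbaabbab')
  10 → (7, 'bbab')

SA = [0, 1, 5, 9, 2, 6, 10, 4, 8, 3, 7]
rank  pair      lcp
   1  s[0:],s[1:]  2  'aa'
   2  s[1:],s[5:]  5  'aabba'
   3  s[5:],s[9:]  1  'a'
   4  s[9:],s[2:]  2  'ab'
   5  s[2:],s[6:]  4  'abba'
   6  s[6:],s[10:]  0  ''
   7  s[10:],s[4:]  1  'b'
   8  s[4:],s[8:]  2  'ba'
   9  s[8:],s[3:]  1  'b'
  10  s[3:],s[7:]  3  'bba'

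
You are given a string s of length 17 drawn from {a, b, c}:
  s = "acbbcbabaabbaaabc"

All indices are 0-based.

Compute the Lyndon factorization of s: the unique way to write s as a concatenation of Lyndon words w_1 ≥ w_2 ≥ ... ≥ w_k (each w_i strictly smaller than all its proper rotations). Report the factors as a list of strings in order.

emit factor 1: 'acbbcb' (i=0, period=6)
emit factor 2: 'ab' (i=6, period=2)
emit factor 3: 'aabb' (i=8, period=4)
emit factor 4: 'aaabc' (i=12, period=5)

["acbbcb", "ab", "aabb", "aaabc"]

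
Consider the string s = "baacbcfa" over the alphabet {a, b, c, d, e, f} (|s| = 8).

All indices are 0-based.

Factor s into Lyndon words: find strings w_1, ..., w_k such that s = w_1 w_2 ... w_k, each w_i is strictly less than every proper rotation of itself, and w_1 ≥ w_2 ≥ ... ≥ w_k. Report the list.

["b", "aacbcf", "a"]

emit factor 1: 'b' (i=0, period=1)
emit factor 2: 'aacbcf' (i=1, period=6)
emit factor 3: 'a' (i=7, period=1)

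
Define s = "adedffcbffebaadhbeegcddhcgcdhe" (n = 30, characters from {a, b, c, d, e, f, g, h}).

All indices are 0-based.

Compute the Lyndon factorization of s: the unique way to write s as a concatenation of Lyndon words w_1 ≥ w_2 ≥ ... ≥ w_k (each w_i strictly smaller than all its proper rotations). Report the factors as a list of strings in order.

emit factor 1: 'adedffcbffeb' (i=0, period=12)
emit factor 2: 'aadhbeegcddhcgcdhe' (i=12, period=18)

["adedffcbffeb", "aadhbeegcddhcgcdhe"]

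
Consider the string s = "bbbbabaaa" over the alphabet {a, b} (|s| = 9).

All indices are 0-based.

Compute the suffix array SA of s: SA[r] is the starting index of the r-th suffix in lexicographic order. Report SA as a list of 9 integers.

[8, 7, 6, 4, 5, 3, 2, 1, 0]

rank | idx | suffix
   0 |   8 | a
   1 |   7 | aa
   2 |   6 | aaa
   3 |   4 | abaaa
   4 |   5 | baaa
   5 |   3 | babaaa
   6 |   2 | bbabaaa
   7 |   1 | bbbabaaa
   8 |   0 | bbbbabaaa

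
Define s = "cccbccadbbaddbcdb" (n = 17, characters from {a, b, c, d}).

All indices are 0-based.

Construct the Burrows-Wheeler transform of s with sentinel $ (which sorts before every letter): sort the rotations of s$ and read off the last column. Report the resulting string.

bcbdbdcdccbc$bcada

rank  rotation            last
    0  $cccbccadbbaddbcdb  b
    1  adbbaddbcdb$cccbcc  c
    2  addbcdb$cccbccadbb  b
    3  b$cccbccadbbaddbcd  d
    4  baddbcdb$cccbccadb  b
    5  bbaddbcdb$cccbccad  d
    6  bccadbbaddbcdb$ccc  c
    7  bcdb$cccbccadbbadd  d
    8  cadbbaddbcdb$cccbc  c
    9  cbccadbbaddbcdb$cc  c
   10  ccadbbaddbcdb$cccb  b
   11  ccbccadbbaddbcdb$c  c
   12  cccbccadbbaddbcdb$  $
   13  cdb$cccbccadbbaddb  b
   14  db$cccbccadbbaddbc  c
   15  dbbaddbcdb$cccbcca  a
   16  dbcdb$cccbccadbbad  d
   17  ddbcdb$cccbccadbba  a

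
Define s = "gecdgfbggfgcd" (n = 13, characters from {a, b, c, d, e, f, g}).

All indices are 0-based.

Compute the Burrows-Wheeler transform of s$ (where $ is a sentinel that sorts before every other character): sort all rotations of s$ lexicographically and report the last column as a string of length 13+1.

dfgeccgggf$dgb

rank  rotation        last
    0  $gecdgfbggfgcd  d
    1  bggfgcd$gecdgf  f
    2  cd$gecdgfbggfg  g
    3  cdgfbggfgcd$ge  e
    4  d$gecdgfbggfgc  c
    5  dgfbggfgcd$gec  c
    6  ecdgfbggfgcd$g  g
    7  fbggfgcd$gecdg  g
    8  fgcd$gecdgfbgg  g
    9  gcd$gecdgfbggf  f
   10  gecdgfbggfgcd$  $
   11  gfbggfgcd$gecd  d
   12  gfgcd$gecdgfbg  g
   13  ggfgcd$gecdgfb  b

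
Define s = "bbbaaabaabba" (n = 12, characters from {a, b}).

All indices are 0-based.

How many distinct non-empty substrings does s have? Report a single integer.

rank→(start, suffix):
  0 → (11, 'a')
  1 → (3, 'aaabaabba')
  2 → (4, 'aabaabba')
  3 → (7, 'aabba')
  4 → (5, 'abaabba')
  5 → (8, 'abba')
  6 → (10, 'ba')
  7 → (2, 'baaabaabba')
  8 → (6, 'baabba')
  9 → (9, 'bba')
  10 → (1, 'bbaaabaabba')
  11 → (0, 'bbbaaabaabba')

SA = [11, 3, 4, 7, 5, 8, 10, 2, 6, 9, 1, 0]
[i] adj suffixes → lcp
  [1] 11/3 → 1 ('a')
  [2] 3/4 → 2 ('aa')
  [3] 4/7 → 3 ('aab')
  [4] 7/5 → 1 ('a')
  [5] 5/8 → 2 ('ab')
  [6] 8/10 → 0 ('')
  [7] 10/2 → 2 ('ba')
  [8] 2/6 → 3 ('baa')
  [9] 6/9 → 1 ('b')
  [10] 9/1 → 3 ('bba')
  [11] 1/0 → 2 ('bb')

n(n+1)/2 = 12·13/2 = 78
Σ LCP = 0 + 1 + 2 + 3 + 1 + 2 + 0 + 2 + 3 + 1 + 3 + 2 = 20
distinct = 78 − 20 = 58

58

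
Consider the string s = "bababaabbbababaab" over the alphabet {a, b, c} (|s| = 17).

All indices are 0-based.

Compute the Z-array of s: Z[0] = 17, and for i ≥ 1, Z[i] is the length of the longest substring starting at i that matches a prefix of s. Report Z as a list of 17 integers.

[17, 0, 4, 0, 2, 0, 0, 1, 1, 8, 0, 4, 0, 2, 0, 0, 1]

Z[0]=17
i=1: outside box; Z[1]=0
i=2: outside box; Z[2]=4 scan→box=[2,6)
i=3: min(r-i=3, Z[1]=0)=0; Z[3]=0
i=4: min(r-i=2, Z[2]=4)=2; Z[4]=2
i=5: min(r-i=1, Z[3]=0)=0; Z[5]=0
i=6: outside box; Z[6]=0
i=7: outside box; Z[7]=1 scan→box=[7,8)
i=8: outside box; Z[8]=1 scan→box=[8,9)
i=9: outside box; Z[9]=8 scan→box=[9,17)
i=10: min(r-i=7, Z[1]=0)=0; Z[10]=0
i=11: min(r-i=6, Z[2]=4)=4; Z[11]=4
i=12: min(r-i=5, Z[3]=0)=0; Z[12]=0
i=13: min(r-i=4, Z[4]=2)=2; Z[13]=2
i=14: min(r-i=3, Z[5]=0)=0; Z[14]=0
i=15: min(r-i=2, Z[6]=0)=0; Z[15]=0
i=16: min(r-i=1, Z[7]=1)=1; Z[16]=1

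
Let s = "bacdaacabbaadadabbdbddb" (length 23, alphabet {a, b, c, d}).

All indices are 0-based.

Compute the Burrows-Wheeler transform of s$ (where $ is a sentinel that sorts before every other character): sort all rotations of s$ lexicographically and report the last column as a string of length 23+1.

rank  rotation                  last
    0  $bacdaacabbaadadabbdbddb  b
    1  aacabbaadadabbdbddb$bacd  d
    2  aadadabbdbddb$bacdaacabb  b
    3  abbaadadabbdbddb$bacdaac  c
    4  abbdbddb$bacdaacabbaadad  d
    5  acabbaadadabbdbddb$bacda  a
    6  acdaacabbaadadabbdbddb$b  b
    7  adabbdbddb$bacdaacabbaad  d
    8  adadabbdbddb$bacdaacabba  a
    9  b$bacdaacabbaadadabbdbdd  d
   10  baadadabbdbddb$bacdaacab  b
   11  bacdaacabbaadadabbdbddb$  $
   12  bbaadadabbdbddb$bacdaaca  a
   13  bbdbddb$bacdaacabbaadada  a
   14  bdbddb$bacdaacabbaadadab  b
   15  bddb$bacdaacabbaadadabbd  d
   16  cabbaadadabbdbddb$bacdaa  a
   17  cdaacabbaadadabbdbddb$ba  a
   18  daacabbaadadabbdbddb$bac  c
   19  dabbdbddb$bacdaacabbaada  a
   20  dadabbdbddb$bacdaacabbaa  a
   21  db$bacdaacabbaadadabbdbd  d
   22  dbddb$bacdaacabbaadadabb  b
   23  ddb$bacdaacabbaadadabbdb  b

bdbcdabdadb$aabdaacaadbb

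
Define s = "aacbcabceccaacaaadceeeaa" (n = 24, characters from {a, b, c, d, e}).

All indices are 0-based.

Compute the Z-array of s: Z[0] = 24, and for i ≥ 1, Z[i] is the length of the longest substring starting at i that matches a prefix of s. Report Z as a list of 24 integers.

[24, 1, 0, 0, 0, 1, 0, 0, 0, 0, 0, 3, 1, 0, 2, 2, 1, 0, 0, 0, 0, 0, 2, 1]

Z[0]=24
i=1: i≥r, start 0; Z[1]=1 grow→box=[1,2)
i=2: i≥r, start 0; Z[2]=0
i=3: i≥r, start 0; Z[3]=0
i=4: i≥r, start 0; Z[4]=0
i=5: i≥r, start 0; Z[5]=1 grow→box=[5,6)
i=6: i≥r, start 0; Z[6]=0
i=7: i≥r, start 0; Z[7]=0
i=8: i≥r, start 0; Z[8]=0
i=9: i≥r, start 0; Z[9]=0
i=10: i≥r, start 0; Z[10]=0
i=11: i≥r, start 0; Z[11]=3 grow→box=[11,14)
i=12: min(r-i=2, Z[1]=1)=1; Z[12]=1
i=13: min(r-i=1, Z[2]=0)=0; Z[13]=0
i=14: i≥r, start 0; Z[14]=2 grow→box=[14,16)
i=15: min(r-i=1, Z[1]=1)=1; Z[15]=2 grow→box=[15,17)
i=16: min(r-i=1, Z[1]=1)=1; Z[16]=1
i=17: i≥r, start 0; Z[17]=0
i=18: i≥r, start 0; Z[18]=0
i=19: i≥r, start 0; Z[19]=0
i=20: i≥r, start 0; Z[20]=0
i=21: i≥r, start 0; Z[21]=0
i=22: i≥r, start 0; Z[22]=2 grow→box=[22,24)
i=23: min(r-i=1, Z[1]=1)=1; Z[23]=1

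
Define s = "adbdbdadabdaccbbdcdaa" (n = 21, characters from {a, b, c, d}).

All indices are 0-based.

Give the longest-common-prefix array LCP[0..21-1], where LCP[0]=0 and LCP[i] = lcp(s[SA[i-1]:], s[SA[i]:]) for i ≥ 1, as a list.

[0, 1, 1, 1, 1, 2, 0, 1, 3, 2, 2, 0, 1, 1, 0, 2, 2, 2, 1, 3, 1]

sorted suffixes:
  #0 SA[0]=20  'a'
  #1 SA[1]=19  'aa'
  #2 SA[2]=8  'abdaccbbdcdaa'
  #3 SA[3]=11  'accbbdcdaa'
  #4 SA[4]=6  'adabdaccbbdcdaa'
  #5 SA[5]=0  'adbdbdadabdaccbbdcdaa'
  #6 SA[6]=14  'bbdcdaa'
  #7 SA[7]=9  'bdaccbbdcdaa'
  #8 SA[8]=4  'bdadabdaccbbdcdaa'
  #9 SA[9]=2  'bdbdadabdaccbbdcdaa'
  #10 SA[10]=15  'bdcdaa'
  #11 SA[11]=13  'cbbdcdaa'
  #12 SA[12]=12  'ccbbdcdaa'
  #13 SA[13]=17  'cdaa'
  #14 SA[14]=18  'daa'
  #15 SA[15]=7  'dabdaccbbdcdaa'
  #16 SA[16]=10  'daccbbdcdaa'
  #17 SA[17]=5  'dadabdaccbbdcdaa'
  #18 SA[18]=3  'dbdadabdaccbbdcdaa'
  #19 SA[19]=1  'dbdbdadabdaccbbdcdaa'
  #20 SA[20]=16  'dcdaa'

SA = [20, 19, 8, 11, 6, 0, 14, 9, 4, 2, 15, 13, 12, 17, 18, 7, 10, 5, 3, 1, 16]
i: (SA[i-1],SA[i]) lcp shared
  1: (20,19) 1 'a'
  2: (19,8) 1 'a'
  3: (8,11) 1 'a'
  4: (11,6) 1 'a'
  5: (6,0) 2 'ad'
  6: (0,14) 0 ''
  7: (14,9) 1 'b'
  8: (9,4) 3 'bda'
  9: (4,2) 2 'bd'
  10: (2,15) 2 'bd'
  11: (15,13) 0 ''
  12: (13,12) 1 'c'
  13: (12,17) 1 'c'
  14: (17,18) 0 ''
  15: (18,7) 2 'da'
  16: (7,10) 2 'da'
  17: (10,5) 2 'da'
  18: (5,3) 1 'd'
  19: (3,1) 3 'dbd'
  20: (1,16) 1 'd'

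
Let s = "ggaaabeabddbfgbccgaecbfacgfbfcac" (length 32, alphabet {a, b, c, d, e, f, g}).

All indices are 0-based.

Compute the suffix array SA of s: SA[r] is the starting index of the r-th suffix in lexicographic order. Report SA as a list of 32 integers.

rank→(start, suffix):
  0 → (2, 'aaabeabddbfgbccgaecbfacgfbfcac')
  1 → (3, 'aabeabddbfgbccgaecbfacgfbfcac')
  2 → (7, 'abddbfgbccgaecbfacgfbfcac')
  3 → (4, 'abeabddbfgbccgaecbfacgfbfcac')
  4 → (30, 'ac')
  5 → (23, 'acgfbfcac')
  6 → (18, 'aecbfacgfbfcac')
  7 → (14, 'bccgaecbfacgfbfcac')
  8 → (8, 'bddbfgbccgaecbfacgfbfcac')
  9 → (5, 'beabddbfgbccgaecbfacgfbfcac')
  10 → (21, 'bfacgfbfcac')
  11 → (27, 'bfcac')
  12 → (11, 'bfgbccgaecbfacgfbfcac')
  13 → (31, 'c')
  14 → (29, 'cac')
  15 → (20, 'cbfacgfbfcac')
  16 → (15, 'ccgaecbfacgfbfcac')
  17 → (16, 'cgaecbfacgfbfcac')
  18 → (24, 'cgfbfcac')
  19 → (10, 'dbfgbccgaecbfacgfbfcac')
  20 → (9, 'ddbfgbccgaecbfacgfbfcac')
  21 → (6, 'eabddbfgbccgaecbfacgfbfcac')
  22 → (19, 'ecbfacgfbfcac')
  23 → (22, 'facgfbfcac')
  24 → (26, 'fbfcac')
  25 → (28, 'fcac')
  26 → (12, 'fgbccgaecbfacgfbfcac')
  27 → (1, 'gaaabeabddbfgbccgaecbfacgfbfcac')
  28 → (17, 'gaecbfacgfbfcac')
  29 → (13, 'gbccgaecbfacgfbfcac')
  30 → (25, 'gfbfcac')
  31 → (0, 'ggaaabeabddbfgbccgaecbfacgfbfcac')

[2, 3, 7, 4, 30, 23, 18, 14, 8, 5, 21, 27, 11, 31, 29, 20, 15, 16, 24, 10, 9, 6, 19, 22, 26, 28, 12, 1, 17, 13, 25, 0]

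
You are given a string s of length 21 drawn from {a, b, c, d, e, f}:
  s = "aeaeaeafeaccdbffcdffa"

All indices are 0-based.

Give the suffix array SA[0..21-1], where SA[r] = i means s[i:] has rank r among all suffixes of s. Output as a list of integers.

rank→(start, suffix):
  0 → (20, 'a')
  1 → (9, 'accdbffcdffa')
  2 → (0, 'aeaeaeafeaccdbffcdffa')
  3 → (2, 'aeaeafeaccdbffcdffa')
  4 → (4, 'aeafeaccdbffcdffa')
  5 → (6, 'afeaccdbffcdffa')
  6 → (13, 'bffcdffa')
  7 → (10, 'ccdbffcdffa')
  8 → (11, 'cdbffcdffa')
  9 → (16, 'cdffa')
  10 → (12, 'dbffcdffa')
  11 → (17, 'dffa')
  12 → (8, 'eaccdbffcdffa')
  13 → (1, 'eaeaeafeaccdbffcdffa')
  14 → (3, 'eaeafeaccdbffcdffa')
  15 → (5, 'eafeaccdbffcdffa')
  16 → (19, 'fa')
  17 → (15, 'fcdffa')
  18 → (7, 'feaccdbffcdffa')
  19 → (18, 'ffa')
  20 → (14, 'ffcdffa')

[20, 9, 0, 2, 4, 6, 13, 10, 11, 16, 12, 17, 8, 1, 3, 5, 19, 15, 7, 18, 14]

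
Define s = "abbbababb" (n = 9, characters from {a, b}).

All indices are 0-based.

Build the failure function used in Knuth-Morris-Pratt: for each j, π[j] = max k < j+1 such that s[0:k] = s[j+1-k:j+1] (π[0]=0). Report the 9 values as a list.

[0, 0, 0, 0, 1, 2, 1, 2, 3]

π[0] = 0
j=1 s[j]='b': π[1]=0 (border '')
j=2 s[j]='b': π[2]=0 (border '')
j=3 s[j]='b': π[3]=0 (border '')
j=4 s[j]='a': π[4]=1 (border 'a')
j=5 s[j]='b': π[5]=2 (border 'ab')
j=6 s[j]='a': k: 2→0; π[6]=1 (border 'a')
j=7 s[j]='b': π[7]=2 (border 'ab')
j=8 s[j]='b': π[8]=3 (border 'abb')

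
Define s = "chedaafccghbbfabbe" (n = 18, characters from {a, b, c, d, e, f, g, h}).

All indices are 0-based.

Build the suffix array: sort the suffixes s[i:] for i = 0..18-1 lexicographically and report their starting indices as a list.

[4, 14, 5, 15, 11, 16, 12, 7, 8, 0, 3, 17, 2, 13, 6, 9, 10, 1]

rank | idx | suffix
   0 |   4 | aafccghbbfabbe
   1 |  14 | abbe
   2 |   5 | afccghbbfabbe
   3 |  15 | bbe
   4 |  11 | bbfabbe
   5 |  16 | be
   6 |  12 | bfabbe
   7 |   7 | ccghbbfabbe
   8 |   8 | cghbbfabbe
   9 |   0 | chedaafccghbbfabbe
  10 |   3 | daafccghbbfabbe
  11 |  17 | e
  12 |   2 | edaafccghbbfabbe
  13 |  13 | fabbe
  14 |   6 | fccghbbfabbe
  15 |   9 | ghbbfabbe
  16 |  10 | hbbfabbe
  17 |   1 | hedaafccghbbfabbe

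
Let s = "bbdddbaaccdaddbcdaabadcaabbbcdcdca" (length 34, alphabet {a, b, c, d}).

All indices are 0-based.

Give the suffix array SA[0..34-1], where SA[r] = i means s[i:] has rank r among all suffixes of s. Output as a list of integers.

rank→(start, suffix):
  0 → (33, 'a')
  1 → (17, 'aabadcaabbbcdcdca')
  2 → (23, 'aabbbcdcdca')
  3 → (6, 'aaccdaddbcdaabadcaabbbcdcdca')
  4 → (18, 'abadcaabbbcdcdca')
  5 → (24, 'abbbcdcdca')
  6 → (7, 'accdaddbcdaabadcaabbbcdcdca')
  7 → (20, 'adcaabbbcdcdca')
  8 → (11, 'addbcdaabadcaabbbcdcdca')
  9 → (5, 'baaccdaddbcdaabadcaabbbcdcdca')
  10 → (19, 'badcaabbbcdcdca')
  11 → (25, 'bbbcdcdca')
  12 → (26, 'bbcdcdca')
  13 → (0, 'bbdddbaaccdaddbcdaabadcaabbbcdcdca')
  14 → (14, 'bcdaabadcaabbbcdcdca')
  15 → (27, 'bcdcdca')
  16 → (1, 'bdddbaaccdaddbcdaabadcaabbbcdcdca')
  17 → (32, 'ca')
  18 → (22, 'caabbbcdcdca')
  19 → (8, 'ccdaddbcdaabadcaabbbcdcdca')
  20 → (15, 'cdaabadcaabbbcdcdca')
  21 → (9, 'cdaddbcdaabadcaabbbcdcdca')
  22 → (30, 'cdca')
  23 → (28, 'cdcdca')
  24 → (16, 'daabadcaabbbcdcdca')
  25 → (10, 'daddbcdaabadcaabbbcdcdca')
  26 → (4, 'dbaaccdaddbcdaabadcaabbbcdcdca')
  27 → (13, 'dbcdaabadcaabbbcdcdca')
  28 → (31, 'dca')
  29 → (21, 'dcaabbbcdcdca')
  30 → (29, 'dcdca')
  31 → (3, 'ddbaaccdaddbcdaabadcaabbbcdcdca')
  32 → (12, 'ddbcdaabadcaabbbcdcdca')
  33 → (2, 'dddbaaccdaddbcdaabadcaabbbcdcdca')

[33, 17, 23, 6, 18, 24, 7, 20, 11, 5, 19, 25, 26, 0, 14, 27, 1, 32, 22, 8, 15, 9, 30, 28, 16, 10, 4, 13, 31, 21, 29, 3, 12, 2]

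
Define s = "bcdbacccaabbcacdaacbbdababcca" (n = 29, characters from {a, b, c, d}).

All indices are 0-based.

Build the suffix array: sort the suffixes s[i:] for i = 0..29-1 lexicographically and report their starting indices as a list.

rank | idx | suffix
   0 |  28 | a
   1 |   8 | aabbcacdaacbbdababcca
   2 |  16 | aacbbdababcca
   3 |  22 | ababcca
   4 |   9 | abbcacdaacbbdababcca
   5 |  24 | abcca
   6 |  17 | acbbdababcca
   7 |   4 | acccaabbcacdaacbbdababcca
   8 |  13 | acdaacbbdababcca
   9 |  23 | babcca
  10 |   3 | bacccaabbcacdaacbbdababcca
  11 |  10 | bbcacdaacbbdababcca
  12 |  19 | bbdababcca
  13 |  11 | bcacdaacbbdababcca
  14 |  25 | bcca
  15 |   0 | bcdbacccaabbcacdaacbbdababcca
  16 |  20 | bdababcca
  17 |  27 | ca
  18 |   7 | caabbcacdaacbbdababcca
  19 |  12 | cacdaacbbdababcca
  20 |  18 | cbbdababcca
  21 |  26 | cca
  22 |   6 | ccaabbcacdaacbbdababcca
  23 |   5 | cccaabbcacdaacbbdababcca
  24 |  14 | cdaacbbdababcca
  25 |   1 | cdbacccaabbcacdaacbbdababcca
  26 |  15 | daacbbdababcca
  27 |  21 | dababcca
  28 |   2 | dbacccaabbcacdaacbbdababcca

[28, 8, 16, 22, 9, 24, 17, 4, 13, 23, 3, 10, 19, 11, 25, 0, 20, 27, 7, 12, 18, 26, 6, 5, 14, 1, 15, 21, 2]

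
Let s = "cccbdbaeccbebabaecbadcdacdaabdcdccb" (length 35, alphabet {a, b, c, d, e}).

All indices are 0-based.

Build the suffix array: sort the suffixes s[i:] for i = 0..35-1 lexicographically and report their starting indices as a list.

rank | idx | suffix
   0 |  26 | aabdcdccb
   1 |  13 | abaecbadcdacdaabdcdccb
   2 |  27 | abdcdccb
   3 |  23 | acdaabdcdccb
   4 |  19 | adcdacdaabdcdccb
   5 |  15 | aecbadcdacdaabdcdccb
   6 |   6 | aeccbebabaecbadcdacdaabdcdccb
   7 |  34 | b
   8 |  12 | babaecbadcdacdaabdcdccb
   9 |  18 | badcdacdaabdcdccb
  10 |  14 | baecbadcdacdaabdcdccb
  11 |   5 | baeccbebabaecbadcdacdaabdcdccb
  12 |   3 | bdbaeccbebabaecbadcdacdaabdcdccb
  13 |  28 | bdcdccb
  14 |  10 | bebabaecbadcdacdaabdcdccb
  15 |  33 | cb
  16 |  17 | cbadcdacdaabdcdccb
  17 |   2 | cbdbaeccbebabaecbadcdacdaabdcdccb
  18 |   9 | cbebabaecbadcdacdaabdcdccb
  19 |  32 | ccb
  20 |   1 | ccbdbaeccbebabaecbadcdacdaabdcdccb
  21 |   8 | ccbebabaecbadcdacdaabdcdccb
  22 |   0 | cccbdbaeccbebabaecbadcdacdaabdcdccb
  23 |  24 | cdaabdcdccb
  24 |  21 | cdacdaabdcdccb
  25 |  30 | cdccb
  26 |  25 | daabdcdccb
  27 |  22 | dacdaabdcdccb
  28 |   4 | dbaeccbebabaecbadcdacdaabdcdccb
  29 |  31 | dccb
  30 |  20 | dcdacdaabdcdccb
  31 |  29 | dcdccb
  32 |  11 | ebabaecbadcdacdaabdcdccb
  33 |  16 | ecbadcdacdaabdcdccb
  34 |   7 | eccbebabaecbadcdacdaabdcdccb

[26, 13, 27, 23, 19, 15, 6, 34, 12, 18, 14, 5, 3, 28, 10, 33, 17, 2, 9, 32, 1, 8, 0, 24, 21, 30, 25, 22, 4, 31, 20, 29, 11, 16, 7]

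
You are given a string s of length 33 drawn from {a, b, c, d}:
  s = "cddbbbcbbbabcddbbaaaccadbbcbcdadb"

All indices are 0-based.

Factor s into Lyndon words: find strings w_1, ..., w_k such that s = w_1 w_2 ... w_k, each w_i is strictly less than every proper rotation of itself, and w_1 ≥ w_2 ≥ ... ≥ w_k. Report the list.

emit factor 1: 'cdd' (i=0, period=3)
emit factor 2: 'bbbc' (i=3, period=4)
emit factor 3: 'b' (i=7, period=1)
emit factor 4: 'b' (i=8, period=1)
emit factor 5: 'b' (i=9, period=1)
emit factor 6: 'abcddbb' (i=10, period=7)
emit factor 7: 'aaaccadbbcbcdadb' (i=17, period=16)

["cdd", "bbbc", "b", "b", "b", "abcddbb", "aaaccadbbcbcdadb"]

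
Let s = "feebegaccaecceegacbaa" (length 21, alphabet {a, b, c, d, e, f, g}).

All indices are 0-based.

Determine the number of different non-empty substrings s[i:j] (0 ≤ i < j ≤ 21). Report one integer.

208

rank | idx | suffix
   0 |  20 | a
   1 |  19 | aa
   2 |  16 | acbaa
   3 |   6 | accaecceegacbaa
   4 |   9 | aecceegacbaa
   5 |  18 | baa
   6 |   3 | begaccaecceegacbaa
   7 |   8 | caecceegacbaa
   8 |  17 | cbaa
   9 |   7 | ccaecceegacbaa
  10 |  11 | cceegacbaa
  11 |  12 | ceegacbaa
  12 |   2 | ebegaccaecceegacbaa
  13 |  10 | ecceegacbaa
  14 |   1 | eebegaccaecceegacbaa
  15 |  13 | eegacbaa
  16 |  14 | egacbaa
  17 |   4 | egaccaecceegacbaa
  18 |   0 | feebegaccaecceegacbaa
  19 |  15 | gacbaa
  20 |   5 | gaccaecceegacbaa

SA = [20, 19, 16, 6, 9, 18, 3, 8, 17, 7, 11, 12, 2, 10, 1, 13, 14, 4, 0, 15, 5]
[i] adj suffixes → lcp
  [1] 20/19 → 1 ('a')
  [2] 19/16 → 1 ('a')
  [3] 16/6 → 2 ('ac')
  [4] 6/9 → 1 ('a')
  [5] 9/18 → 0 ('')
  [6] 18/3 → 1 ('b')
  [7] 3/8 → 0 ('')
  [8] 8/17 → 1 ('c')
  [9] 17/7 → 1 ('c')
  [10] 7/11 → 2 ('cc')
  [11] 11/12 → 1 ('c')
  [12] 12/2 → 0 ('')
  [13] 2/10 → 1 ('e')
  [14] 10/1 → 1 ('e')
  [15] 1/13 → 2 ('ee')
  [16] 13/14 → 1 ('e')
  [17] 14/4 → 4 ('egac')
  [18] 4/0 → 0 ('')
  [19] 0/15 → 0 ('')
  [20] 15/5 → 3 ('gac')

n(n+1)/2 = 21·22/2 = 231
Σ LCP = 0 + 1 + 1 + 2 + 1 + 0 + 1 + 0 + 1 + 1 + 2 + 1 + 0 + 1 + 1 + 2 + 1 + 4 + 0 + 0 + 3 = 23
distinct = 231 − 23 = 208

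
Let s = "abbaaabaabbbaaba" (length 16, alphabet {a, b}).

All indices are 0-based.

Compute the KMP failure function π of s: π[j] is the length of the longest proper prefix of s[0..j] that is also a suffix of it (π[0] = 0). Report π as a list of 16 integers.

π[0] = 0
j=1 s[j]='b': π[1]=0 (border '')
j=2 s[j]='b': π[2]=0 (border '')
j=3 s[j]='a': π[3]=1 (border 'a')
j=4 s[j]='a': k: 1→0; π[4]=1 (border 'a')
j=5 s[j]='a': k: 1→0; π[5]=1 (border 'a')
j=6 s[j]='b': π[6]=2 (border 'ab')
j=7 s[j]='a': k: 2→0; π[7]=1 (border 'a')
j=8 s[j]='a': k: 1→0; π[8]=1 (border 'a')
j=9 s[j]='b': π[9]=2 (border 'ab')
j=10 s[j]='b': π[10]=3 (border 'abb')
j=11 s[j]='b': k: 3→0; π[11]=0 (border '')
j=12 s[j]='a': π[12]=1 (border 'a')
j=13 s[j]='a': k: 1→0; π[13]=1 (border 'a')
j=14 s[j]='b': π[14]=2 (border 'ab')
j=15 s[j]='a': k: 2→0; π[15]=1 (border 'a')

[0, 0, 0, 1, 1, 1, 2, 1, 1, 2, 3, 0, 1, 1, 2, 1]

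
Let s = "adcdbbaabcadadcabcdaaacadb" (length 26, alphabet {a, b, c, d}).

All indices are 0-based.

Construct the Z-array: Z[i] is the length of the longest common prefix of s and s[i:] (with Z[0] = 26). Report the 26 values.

Z[0]=26
i=1: i≥r, start 0; Z[1]=0
i=2: i≥r, start 0; Z[2]=0
i=3: i≥r, start 0; Z[3]=0
i=4: i≥r, start 0; Z[4]=0
i=5: i≥r, start 0; Z[5]=0
i=6: i≥r, start 0; Z[6]=1 scan→box=[6,7)
i=7: i≥r, start 0; Z[7]=1 scan→box=[7,8)
i=8: i≥r, start 0; Z[8]=0
i=9: i≥r, start 0; Z[9]=0
i=10: i≥r, start 0; Z[10]=2 scan→box=[10,12)
i=11: min(r-i=1, Z[1]=0)=0; Z[11]=0
i=12: i≥r, start 0; Z[12]=3 scan→box=[12,15)
i=13: min(r-i=2, Z[1]=0)=0; Z[13]=0
i=14: min(r-i=1, Z[2]=0)=0; Z[14]=0
i=15: i≥r, start 0; Z[15]=1 scan→box=[15,16)
i=16: i≥r, start 0; Z[16]=0
i=17: i≥r, start 0; Z[17]=0
i=18: i≥r, start 0; Z[18]=0
i=19: i≥r, start 0; Z[19]=1 scan→box=[19,20)
i=20: i≥r, start 0; Z[20]=1 scan→box=[20,21)
i=21: i≥r, start 0; Z[21]=1 scan→box=[21,22)
i=22: i≥r, start 0; Z[22]=0
i=23: i≥r, start 0; Z[23]=2 scan→box=[23,25)
i=24: min(r-i=1, Z[1]=0)=0; Z[24]=0
i=25: i≥r, start 0; Z[25]=0

[26, 0, 0, 0, 0, 0, 1, 1, 0, 0, 2, 0, 3, 0, 0, 1, 0, 0, 0, 1, 1, 1, 0, 2, 0, 0]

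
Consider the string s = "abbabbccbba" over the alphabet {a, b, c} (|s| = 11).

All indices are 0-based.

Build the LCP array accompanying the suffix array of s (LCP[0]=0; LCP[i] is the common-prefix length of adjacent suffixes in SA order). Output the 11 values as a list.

[0, 1, 3, 0, 2, 1, 3, 2, 1, 0, 1]

sorted suffixes:
  #0 SA[0]=10  'a'
  #1 SA[1]=0  'abbabbccbba'
  #2 SA[2]=3  'abbccbba'
  #3 SA[3]=9  'ba'
  #4 SA[4]=2  'babbccbba'
  #5 SA[5]=8  'bba'
  #6 SA[6]=1  'bbabbccbba'
  #7 SA[7]=4  'bbccbba'
  #8 SA[8]=5  'bccbba'
  #9 SA[9]=7  'cbba'
  #10 SA[10]=6  'ccbba'

SA = [10, 0, 3, 9, 2, 8, 1, 4, 5, 7, 6]
[i] adj suffixes → lcp
  [1] 10/0 → 1 ('a')
  [2] 0/3 → 3 ('abb')
  [3] 3/9 → 0 ('')
  [4] 9/2 → 2 ('ba')
  [5] 2/8 → 1 ('b')
  [6] 8/1 → 3 ('bba')
  [7] 1/4 → 2 ('bb')
  [8] 4/5 → 1 ('b')
  [9] 5/7 → 0 ('')
  [10] 7/6 → 1 ('c')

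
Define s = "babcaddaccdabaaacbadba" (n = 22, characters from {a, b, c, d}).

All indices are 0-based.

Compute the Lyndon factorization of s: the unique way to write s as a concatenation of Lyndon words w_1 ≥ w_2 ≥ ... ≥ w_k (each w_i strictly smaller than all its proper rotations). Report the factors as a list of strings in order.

emit factor 1: 'b' (i=0, period=1)
emit factor 2: 'abcaddaccd' (i=1, period=10)
emit factor 3: 'ab' (i=11, period=2)
emit factor 4: 'aaacbadb' (i=13, period=8)
emit factor 5: 'a' (i=21, period=1)

["b", "abcaddaccd", "ab", "aaacbadb", "a"]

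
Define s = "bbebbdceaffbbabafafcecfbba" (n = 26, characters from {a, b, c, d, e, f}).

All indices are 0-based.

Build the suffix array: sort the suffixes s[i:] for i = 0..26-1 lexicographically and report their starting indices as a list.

rank | idx | suffix
   0 |  25 | a
   1 |  13 | abafafcecfbba
   2 |  15 | afafcecfbba
   3 |  17 | afcecfbba
   4 |   8 | affbbabafafcecfbba
   5 |  24 | ba
   6 |  12 | babafafcecfbba
   7 |  14 | bafafcecfbba
   8 |  23 | bba
   9 |  11 | bbabafafcecfbba
  10 |   3 | bbdceaffbbabafafcecfbba
  11 |   0 | bbebbdceaffbbabafafcecfbba
  12 |   4 | bdceaffbbabafafcecfbba
  13 |   1 | bebbdceaffbbabafafcecfbba
  14 |   6 | ceaffbbabafafcecfbba
  15 |  19 | cecfbba
  16 |  21 | cfbba
  17 |   5 | dceaffbbabafafcecfbba
  18 |   7 | eaffbbabafafcecfbba
  19 |   2 | ebbdceaffbbabafafcecfbba
  20 |  20 | ecfbba
  21 |  16 | fafcecfbba
  22 |  22 | fbba
  23 |  10 | fbbabafafcecfbba
  24 |  18 | fcecfbba
  25 |   9 | ffbbabafafcecfbba

[25, 13, 15, 17, 8, 24, 12, 14, 23, 11, 3, 0, 4, 1, 6, 19, 21, 5, 7, 2, 20, 16, 22, 10, 18, 9]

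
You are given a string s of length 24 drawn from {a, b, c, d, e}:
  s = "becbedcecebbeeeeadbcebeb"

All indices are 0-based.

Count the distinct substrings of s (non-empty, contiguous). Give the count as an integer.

rank→(start, suffix):
  0 → (16, 'adbcebeb')
  1 → (23, 'b')
  2 → (10, 'bbeeeeadbcebeb')
  3 → (18, 'bcebeb')
  4 → (21, 'beb')
  5 → (0, 'becbedcecebbeeeeadbcebeb')
  6 → (3, 'bedcecebbeeeeadbcebeb')
  7 → (11, 'beeeeadbcebeb')
  8 → (2, 'cbedcecebbeeeeadbcebeb')
  9 → (8, 'cebbeeeeadbcebeb')
  10 → (19, 'cebeb')
  11 → (6, 'cecebbeeeeadbcebeb')
  12 → (17, 'dbcebeb')
  13 → (5, 'dcecebbeeeeadbcebeb')
  14 → (15, 'eadbcebeb')
  15 → (22, 'eb')
  16 → (9, 'ebbeeeeadbcebeb')
  17 → (20, 'ebeb')
  18 → (1, 'ecbedcecebbeeeeadbcebeb')
  19 → (7, 'ecebbeeeeadbcebeb')
  20 → (4, 'edcecebbeeeeadbcebeb')
  21 → (14, 'eeadbcebeb')
  22 → (13, 'eeeadbcebeb')
  23 → (12, 'eeeeadbcebeb')

SA = [16, 23, 10, 18, 21, 0, 3, 11, 2, 8, 19, 6, 17, 5, 15, 22, 9, 20, 1, 7, 4, 14, 13, 12]
i: (SA[i-1],SA[i]) lcp shared
  1: (16,23) 0 ''
  2: (23,10) 1 'b'
  3: (10,18) 1 'b'
  4: (18,21) 1 'b'
  5: (21,0) 2 'be'
  6: (0,3) 2 'be'
  7: (3,11) 2 'be'
  8: (11,2) 0 ''
  9: (2,8) 1 'c'
  10: (8,19) 3 'ceb'
  11: (19,6) 2 'ce'
  12: (6,17) 0 ''
  13: (17,5) 1 'd'
  14: (5,15) 0 ''
  15: (15,22) 1 'e'
  16: (22,9) 2 'eb'
  17: (9,20) 2 'eb'
  18: (20,1) 1 'e'
  19: (1,7) 2 'ec'
  20: (7,4) 1 'e'
  21: (4,14) 1 'e'
  22: (14,13) 2 'ee'
  23: (13,12) 3 'eee'

n(n+1)/2 = 24·25/2 = 300
Σ LCP = 0 + 0 + 1 + 1 + 1 + 2 + 2 + 2 + 0 + 1 + 3 + 2 + 0 + 1 + 0 + 1 + 2 + 2 + 1 + 2 + 1 + 1 + 2 + 3 = 31
distinct = 300 − 31 = 269

269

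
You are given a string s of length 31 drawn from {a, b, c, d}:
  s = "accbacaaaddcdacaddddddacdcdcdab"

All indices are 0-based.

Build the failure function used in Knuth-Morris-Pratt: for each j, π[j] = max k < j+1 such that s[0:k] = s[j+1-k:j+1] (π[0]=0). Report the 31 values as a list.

π[0] = 0
j=1 s[j]='c': π[1]=0 (border '')
j=2 s[j]='c': π[2]=0 (border '')
j=3 s[j]='b': π[3]=0 (border '')
j=4 s[j]='a': π[4]=1 (border 'a')
j=5 s[j]='c': π[5]=2 (border 'ac')
j=6 s[j]='a': k: 2→0; π[6]=1 (border 'a')
j=7 s[j]='a': k: 1→0; π[7]=1 (border 'a')
j=8 s[j]='a': k: 1→0; π[8]=1 (border 'a')
j=9 s[j]='d': k: 1→0; π[9]=0 (border '')
j=10 s[j]='d': π[10]=0 (border '')
j=11 s[j]='c': π[11]=0 (border '')
j=12 s[j]='d': π[12]=0 (border '')
j=13 s[j]='a': π[13]=1 (border 'a')
j=14 s[j]='c': π[14]=2 (border 'ac')
j=15 s[j]='a': k: 2→0; π[15]=1 (border 'a')
j=16 s[j]='d': k: 1→0; π[16]=0 (border '')
j=17 s[j]='d': π[17]=0 (border '')
j=18 s[j]='d': π[18]=0 (border '')
j=19 s[j]='d': π[19]=0 (border '')
j=20 s[j]='d': π[20]=0 (border '')
j=21 s[j]='d': π[21]=0 (border '')
j=22 s[j]='a': π[22]=1 (border 'a')
j=23 s[j]='c': π[23]=2 (border 'ac')
j=24 s[j]='d': k: 2→0; π[24]=0 (border '')
j=25 s[j]='c': π[25]=0 (border '')
j=26 s[j]='d': π[26]=0 (border '')
j=27 s[j]='c': π[27]=0 (border '')
j=28 s[j]='d': π[28]=0 (border '')
j=29 s[j]='a': π[29]=1 (border 'a')
j=30 s[j]='b': k: 1→0; π[30]=0 (border '')

[0, 0, 0, 0, 1, 2, 1, 1, 1, 0, 0, 0, 0, 1, 2, 1, 0, 0, 0, 0, 0, 0, 1, 2, 0, 0, 0, 0, 0, 1, 0]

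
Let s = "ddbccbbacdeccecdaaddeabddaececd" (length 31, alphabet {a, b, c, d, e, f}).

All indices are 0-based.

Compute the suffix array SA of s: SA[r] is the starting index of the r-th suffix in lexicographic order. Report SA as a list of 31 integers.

[16, 21, 7, 17, 25, 6, 5, 2, 22, 4, 3, 11, 29, 14, 8, 27, 12, 30, 15, 24, 1, 23, 0, 18, 19, 9, 20, 10, 28, 13, 26]

rank→(start, suffix):
  0 → (16, 'aaddeabddaececd')
  1 → (21, 'abddaececd')
  2 → (7, 'acdeccecdaaddeabddaececd')
  3 → (17, 'addeabddaececd')
  4 → (25, 'aececd')
  5 → (6, 'bacdeccecdaaddeabddaececd')
  6 → (5, 'bbacdeccecdaaddeabddaececd')
  7 → (2, 'bccbbacdeccecdaaddeabddaececd')
  8 → (22, 'bddaececd')
  9 → (4, 'cbbacdeccecdaaddeabddaececd')
  10 → (3, 'ccbbacdeccecdaaddeabddaececd')
  11 → (11, 'ccecdaaddeabddaececd')
  12 → (29, 'cd')
  13 → (14, 'cdaaddeabddaececd')
  14 → (8, 'cdeccecdaaddeabddaececd')
  15 → (27, 'cecd')
  16 → (12, 'cecdaaddeabddaececd')
  17 → (30, 'd')
  18 → (15, 'daaddeabddaececd')
  19 → (24, 'daececd')
  20 → (1, 'dbccbbacdeccecdaaddeabddaececd')
  21 → (23, 'ddaececd')
  22 → (0, 'ddbccbbacdeccecdaaddeabddaececd')
  23 → (18, 'ddeabddaececd')
  24 → (19, 'deabddaececd')
  25 → (9, 'deccecdaaddeabddaececd')
  26 → (20, 'eabddaececd')
  27 → (10, 'eccecdaaddeabddaececd')
  28 → (28, 'ecd')
  29 → (13, 'ecdaaddeabddaececd')
  30 → (26, 'ececd')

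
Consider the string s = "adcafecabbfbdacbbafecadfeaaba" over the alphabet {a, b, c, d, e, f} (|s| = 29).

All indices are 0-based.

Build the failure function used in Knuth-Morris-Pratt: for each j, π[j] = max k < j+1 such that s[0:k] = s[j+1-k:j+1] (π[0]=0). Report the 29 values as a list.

[0, 0, 0, 1, 0, 0, 0, 1, 0, 0, 0, 0, 0, 1, 0, 0, 0, 1, 0, 0, 0, 1, 2, 0, 0, 1, 1, 0, 1]

π[0] = 0
j=1 s[j]='d': π[1]=0 (border '')
j=2 s[j]='c': π[2]=0 (border '')
j=3 s[j]='a': π[3]=1 (border 'a')
j=4 s[j]='f': k: 1→0; π[4]=0 (border '')
j=5 s[j]='e': π[5]=0 (border '')
j=6 s[j]='c': π[6]=0 (border '')
j=7 s[j]='a': π[7]=1 (border 'a')
j=8 s[j]='b': k: 1→0; π[8]=0 (border '')
j=9 s[j]='b': π[9]=0 (border '')
j=10 s[j]='f': π[10]=0 (border '')
j=11 s[j]='b': π[11]=0 (border '')
j=12 s[j]='d': π[12]=0 (border '')
j=13 s[j]='a': π[13]=1 (border 'a')
j=14 s[j]='c': k: 1→0; π[14]=0 (border '')
j=15 s[j]='b': π[15]=0 (border '')
j=16 s[j]='b': π[16]=0 (border '')
j=17 s[j]='a': π[17]=1 (border 'a')
j=18 s[j]='f': k: 1→0; π[18]=0 (border '')
j=19 s[j]='e': π[19]=0 (border '')
j=20 s[j]='c': π[20]=0 (border '')
j=21 s[j]='a': π[21]=1 (border 'a')
j=22 s[j]='d': π[22]=2 (border 'ad')
j=23 s[j]='f': k: 2→0; π[23]=0 (border '')
j=24 s[j]='e': π[24]=0 (border '')
j=25 s[j]='a': π[25]=1 (border 'a')
j=26 s[j]='a': k: 1→0; π[26]=1 (border 'a')
j=27 s[j]='b': k: 1→0; π[27]=0 (border '')
j=28 s[j]='a': π[28]=1 (border 'a')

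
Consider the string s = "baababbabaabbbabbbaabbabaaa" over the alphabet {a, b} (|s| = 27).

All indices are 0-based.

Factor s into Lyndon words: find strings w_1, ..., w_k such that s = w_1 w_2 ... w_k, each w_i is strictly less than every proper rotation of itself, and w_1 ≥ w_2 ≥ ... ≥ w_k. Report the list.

["b", "aababbabaabbbabbbaabbab", "a", "a", "a"]

emit factor 1: 'b' (i=0, period=1)
emit factor 2: 'aababbabaabbbabbbaabbab' (i=1, period=23)
emit factor 3: 'a' (i=24, period=1)
emit factor 4: 'a' (i=25, period=1)
emit factor 5: 'a' (i=26, period=1)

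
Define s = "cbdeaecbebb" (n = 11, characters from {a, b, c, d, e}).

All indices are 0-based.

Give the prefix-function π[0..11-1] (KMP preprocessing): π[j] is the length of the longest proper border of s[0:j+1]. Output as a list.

π[0] = 0
j=1 s[j]='b': π[1]=0 (border '')
j=2 s[j]='d': π[2]=0 (border '')
j=3 s[j]='e': π[3]=0 (border '')
j=4 s[j]='a': π[4]=0 (border '')
j=5 s[j]='e': π[5]=0 (border '')
j=6 s[j]='c': π[6]=1 (border 'c')
j=7 s[j]='b': π[7]=2 (border 'cb')
j=8 s[j]='e': k: 2→0; π[8]=0 (border '')
j=9 s[j]='b': π[9]=0 (border '')
j=10 s[j]='b': π[10]=0 (border '')

[0, 0, 0, 0, 0, 0, 1, 2, 0, 0, 0]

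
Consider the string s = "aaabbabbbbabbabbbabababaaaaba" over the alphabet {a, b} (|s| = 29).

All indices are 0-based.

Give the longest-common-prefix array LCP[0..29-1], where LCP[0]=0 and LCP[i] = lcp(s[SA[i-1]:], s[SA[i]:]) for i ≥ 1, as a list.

[0, 1, 3, 4, 2, 3, 1, 3, 3, 5, 2, 7, 3, 4, 0, 2, 2, 4, 6, 3, 4, 5, 1, 4, 5, 6, 2, 5, 3]

sorted suffixes:
  #0 SA[0]=28  'a'
  #1 SA[1]=23  'aaaaba'
  #2 SA[2]=24  'aaaba'
  #3 SA[3]=0  'aaabbabbbbabbabbbabababaaaaba'
  #4 SA[4]=25  'aaba'
  #5 SA[5]=1  'aabbabbbbabbabbbabababaaaaba'
  #6 SA[6]=26  'aba'
  #7 SA[7]=21  'abaaaaba'
  #8 SA[8]=19  'ababaaaaba'
  #9 SA[9]=17  'abababaaaaba'
  #10 SA[10]=10  'abbabbbabababaaaaba'
  #11 SA[11]=2  'abbabbbbabbabbbabababaaaaba'
  #12 SA[12]=13  'abbbabababaaaaba'
  #13 SA[13]=5  'abbbbabbabbbabababaaaaba'
  #14 SA[14]=27  'ba'
  #15 SA[15]=22  'baaaaba'
  #16 SA[16]=20  'babaaaaba'
  #17 SA[17]=18  'bababaaaaba'
  #18 SA[18]=16  'babababaaaaba'
  #19 SA[19]=9  'babbabbbabababaaaaba'
  #20 SA[20]=12  'babbbabababaaaaba'
  #21 SA[21]=4  'babbbbabbabbbabababaaaaba'
  #22 SA[22]=15  'bbabababaaaaba'
  #23 SA[23]=8  'bbabbabbbabababaaaaba'
  #24 SA[24]=11  'bbabbbabababaaaaba'
  #25 SA[25]=3  'bbabbbbabbabbbabababaaaaba'
  #26 SA[26]=14  'bbbabababaaaaba'
  #27 SA[27]=7  'bbbabbabbbabababaaaaba'
  #28 SA[28]=6  'bbbbabbabbbabababaaaaba'

SA = [28, 23, 24, 0, 25, 1, 26, 21, 19, 17, 10, 2, 13, 5, 27, 22, 20, 18, 16, 9, 12, 4, 15, 8, 11, 3, 14, 7, 6]
i: (SA[i-1],SA[i]) lcp shared
  1: (28,23) 1 'a'
  2: (23,24) 3 'aaa'
  3: (24,0) 4 'aaab'
  4: (0,25) 2 'aa'
  5: (25,1) 3 'aab'
  6: (1,26) 1 'a'
  7: (26,21) 3 'aba'
  8: (21,19) 3 'aba'
  9: (19,17) 5 'ababa'
  10: (17,10) 2 'ab'
  11: (10,2) 7 'abbabbb'
  12: (2,13) 3 'abb'
  13: (13,5) 4 'abbb'
  14: (5,27) 0 ''
  15: (27,22) 2 'ba'
  16: (22,20) 2 'ba'
  17: (20,18) 4 'baba'
  18: (18,16) 6 'bababa'
  19: (16,9) 3 'bab'
  20: (9,12) 4 'babb'
  21: (12,4) 5 'babbb'
  22: (4,15) 1 'b'
  23: (15,8) 4 'bbab'
  24: (8,11) 5 'bbabb'
  25: (11,3) 6 'bbabbb'
  26: (3,14) 2 'bb'
  27: (14,7) 5 'bbbab'
  28: (7,6) 3 'bbb'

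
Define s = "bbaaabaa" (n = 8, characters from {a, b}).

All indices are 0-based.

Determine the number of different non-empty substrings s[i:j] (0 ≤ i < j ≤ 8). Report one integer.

rank | idx | suffix
   0 |   7 | a
   1 |   6 | aa
   2 |   2 | aaabaa
   3 |   3 | aabaa
   4 |   4 | abaa
   5 |   5 | baa
   6 |   1 | baaabaa
   7 |   0 | bbaaabaa

SA = [7, 6, 2, 3, 4, 5, 1, 0]
i: (SA[i-1],SA[i]) lcp shared
  1: (7,6) 1 'a'
  2: (6,2) 2 'aa'
  3: (2,3) 2 'aa'
  4: (3,4) 1 'a'
  5: (4,5) 0 ''
  6: (5,1) 3 'baa'
  7: (1,0) 1 'b'

n(n+1)/2 = 8·9/2 = 36
Σ LCP = 0 + 1 + 2 + 2 + 1 + 0 + 3 + 1 = 10
distinct = 36 − 10 = 26

26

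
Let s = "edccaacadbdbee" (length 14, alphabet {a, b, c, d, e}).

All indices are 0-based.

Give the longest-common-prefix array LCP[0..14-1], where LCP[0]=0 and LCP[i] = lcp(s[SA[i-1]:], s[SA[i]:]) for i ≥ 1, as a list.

rank→(start, suffix):
  0 → (4, 'aacadbdbee')
  1 → (5, 'acadbdbee')
  2 → (7, 'adbdbee')
  3 → (9, 'bdbee')
  4 → (11, 'bee')
  5 → (3, 'caacadbdbee')
  6 → (6, 'cadbdbee')
  7 → (2, 'ccaacadbdbee')
  8 → (8, 'dbdbee')
  9 → (10, 'dbee')
  10 → (1, 'dccaacadbdbee')
  11 → (13, 'e')
  12 → (0, 'edccaacadbdbee')
  13 → (12, 'ee')

SA = [4, 5, 7, 9, 11, 3, 6, 2, 8, 10, 1, 13, 0, 12]
[i] adj suffixes → lcp
  [1] 4/5 → 1 ('a')
  [2] 5/7 → 1 ('a')
  [3] 7/9 → 0 ('')
  [4] 9/11 → 1 ('b')
  [5] 11/3 → 0 ('')
  [6] 3/6 → 2 ('ca')
  [7] 6/2 → 1 ('c')
  [8] 2/8 → 0 ('')
  [9] 8/10 → 2 ('db')
  [10] 10/1 → 1 ('d')
  [11] 1/13 → 0 ('')
  [12] 13/0 → 1 ('e')
  [13] 0/12 → 1 ('e')

[0, 1, 1, 0, 1, 0, 2, 1, 0, 2, 1, 0, 1, 1]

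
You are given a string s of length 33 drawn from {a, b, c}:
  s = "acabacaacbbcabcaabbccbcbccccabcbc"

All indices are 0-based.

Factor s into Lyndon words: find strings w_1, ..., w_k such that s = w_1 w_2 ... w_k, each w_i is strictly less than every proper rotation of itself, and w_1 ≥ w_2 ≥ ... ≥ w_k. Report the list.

["ac", "abac", "aacbbcabc", "aabbccbcbccccabcbc"]

emit factor 1: 'ac' (i=0, period=2)
emit factor 2: 'abac' (i=2, period=4)
emit factor 3: 'aacbbcabc' (i=6, period=9)
emit factor 4: 'aabbccbcbccccabcbc' (i=15, period=18)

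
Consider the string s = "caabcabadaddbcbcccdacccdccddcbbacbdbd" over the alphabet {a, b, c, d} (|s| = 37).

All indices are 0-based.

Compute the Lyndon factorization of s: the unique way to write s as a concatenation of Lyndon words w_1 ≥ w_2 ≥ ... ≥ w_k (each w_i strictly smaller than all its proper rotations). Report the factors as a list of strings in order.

emit factor 1: 'c' (i=0, period=1)
emit factor 2: 'aabcabadaddbcbcccdacccdccddcbbacbdbd' (i=1, period=36)

["c", "aabcabadaddbcbcccdacccdccddcbbacbdbd"]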